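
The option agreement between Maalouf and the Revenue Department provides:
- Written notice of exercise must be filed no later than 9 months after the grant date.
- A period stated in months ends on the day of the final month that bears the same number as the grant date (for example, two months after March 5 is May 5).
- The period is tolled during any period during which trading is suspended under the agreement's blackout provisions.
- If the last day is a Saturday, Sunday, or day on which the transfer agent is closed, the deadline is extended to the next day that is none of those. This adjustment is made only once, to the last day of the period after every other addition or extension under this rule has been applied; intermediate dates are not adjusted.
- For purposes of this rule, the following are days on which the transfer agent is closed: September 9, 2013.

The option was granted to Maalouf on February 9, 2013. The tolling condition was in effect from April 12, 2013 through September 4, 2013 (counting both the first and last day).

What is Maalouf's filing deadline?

9 months after February 9, 2013 is November 9, 2013.
From April 12, 2013 through September 4, 2013 inclusive is 146 days; tolling adds 146 days: November 9, 2013 + 146 days = April 4, 2014.
April 4, 2014 is a Friday and not a day on which the transfer agent is closed, so no extension applies.

April 4, 2014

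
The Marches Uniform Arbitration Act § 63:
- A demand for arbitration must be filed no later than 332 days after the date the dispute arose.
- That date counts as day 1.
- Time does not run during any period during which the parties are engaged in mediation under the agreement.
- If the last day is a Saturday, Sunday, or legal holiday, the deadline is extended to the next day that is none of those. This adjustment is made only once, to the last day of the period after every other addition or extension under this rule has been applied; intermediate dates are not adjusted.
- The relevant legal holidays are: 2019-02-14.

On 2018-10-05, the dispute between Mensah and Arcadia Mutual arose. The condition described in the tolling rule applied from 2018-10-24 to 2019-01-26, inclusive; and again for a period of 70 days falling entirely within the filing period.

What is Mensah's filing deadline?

Counting 2018-10-05 as day 1, day 332 is September 1, 2019.
From October 24, 2018 through January 26, 2019 inclusive is 95 days; tolling adds 95 days: September 1, 2019 + 95 days = December 5, 2019.
Tolling adds 70 days: December 5, 2019 + 70 days = February 13, 2020.
February 13, 2020 is a Thursday and not a legal holiday, so no extension applies.

February 13, 2020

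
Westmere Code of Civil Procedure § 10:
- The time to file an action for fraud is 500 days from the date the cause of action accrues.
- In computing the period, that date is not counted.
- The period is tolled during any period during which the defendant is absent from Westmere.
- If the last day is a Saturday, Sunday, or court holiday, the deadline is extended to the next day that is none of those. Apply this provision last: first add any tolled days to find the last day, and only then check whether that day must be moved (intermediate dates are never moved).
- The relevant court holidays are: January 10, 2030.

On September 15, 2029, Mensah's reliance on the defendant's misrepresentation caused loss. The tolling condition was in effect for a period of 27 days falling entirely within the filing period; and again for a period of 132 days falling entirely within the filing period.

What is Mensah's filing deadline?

July 7, 2031

500 days after September 15, 2029 is January 28, 2031.
Tolling adds 27 days: January 28, 2031 + 27 days = February 24, 2031.
Tolling adds 132 days: February 24, 2031 + 132 days = July 6, 2031.
July 6, 2031 is Sunday. The next qualifying day is July 7, 2031.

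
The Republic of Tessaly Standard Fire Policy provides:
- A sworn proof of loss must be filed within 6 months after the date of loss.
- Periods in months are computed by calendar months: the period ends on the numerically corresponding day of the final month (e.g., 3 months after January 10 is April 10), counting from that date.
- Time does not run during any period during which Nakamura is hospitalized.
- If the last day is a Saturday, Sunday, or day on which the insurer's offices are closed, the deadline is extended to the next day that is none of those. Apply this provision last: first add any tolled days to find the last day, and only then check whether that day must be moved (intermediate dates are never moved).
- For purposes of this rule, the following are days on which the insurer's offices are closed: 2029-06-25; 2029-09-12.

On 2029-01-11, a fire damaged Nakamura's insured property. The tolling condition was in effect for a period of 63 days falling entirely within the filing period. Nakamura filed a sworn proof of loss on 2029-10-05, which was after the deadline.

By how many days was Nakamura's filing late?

6 months after 2029-01-11 is July 11, 2029.
Tolling adds 63 days: July 11, 2029 + 63 days = September 12, 2029.
September 12, 2029 is a listed holiday. The next qualifying day is September 13, 2029.
The deadline is September 13, 2029; from September 13, 2029 to October 5, 2029 is 22 days.

22 days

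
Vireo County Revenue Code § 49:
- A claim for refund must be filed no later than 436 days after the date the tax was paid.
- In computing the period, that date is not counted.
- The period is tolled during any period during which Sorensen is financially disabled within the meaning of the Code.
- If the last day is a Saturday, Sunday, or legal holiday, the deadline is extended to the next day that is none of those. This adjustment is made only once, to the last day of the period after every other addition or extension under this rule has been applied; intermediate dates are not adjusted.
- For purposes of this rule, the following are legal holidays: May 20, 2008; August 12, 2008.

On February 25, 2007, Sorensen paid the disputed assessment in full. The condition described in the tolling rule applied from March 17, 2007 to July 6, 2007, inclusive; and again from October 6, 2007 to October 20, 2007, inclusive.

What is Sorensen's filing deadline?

September 10, 2008

436 days after February 25, 2007 is May 6, 2008.
From March 17, 2007 through July 6, 2007 inclusive is 112 days; tolling adds 112 days: May 6, 2008 + 112 days = August 26, 2008.
From October 6, 2007 through October 20, 2007 inclusive is 15 days; tolling adds 15 days: August 26, 2008 + 15 days = September 10, 2008.
September 10, 2008 is a Wednesday and not a legal holiday, so no extension applies.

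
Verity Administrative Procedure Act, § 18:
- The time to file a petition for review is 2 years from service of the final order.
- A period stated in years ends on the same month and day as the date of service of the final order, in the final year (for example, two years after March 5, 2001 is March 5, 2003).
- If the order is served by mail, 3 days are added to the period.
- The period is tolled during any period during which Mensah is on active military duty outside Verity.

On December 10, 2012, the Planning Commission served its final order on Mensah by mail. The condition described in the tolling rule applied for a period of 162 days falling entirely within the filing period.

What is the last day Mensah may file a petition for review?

2 years after December 10, 2012 is December 10, 2014.
Service was by mail, adding 3 days: December 10, 2014 + 3 days = December 13, 2014.
Tolling adds 162 days: December 13, 2014 + 162 days = May 24, 2015.

May 24, 2015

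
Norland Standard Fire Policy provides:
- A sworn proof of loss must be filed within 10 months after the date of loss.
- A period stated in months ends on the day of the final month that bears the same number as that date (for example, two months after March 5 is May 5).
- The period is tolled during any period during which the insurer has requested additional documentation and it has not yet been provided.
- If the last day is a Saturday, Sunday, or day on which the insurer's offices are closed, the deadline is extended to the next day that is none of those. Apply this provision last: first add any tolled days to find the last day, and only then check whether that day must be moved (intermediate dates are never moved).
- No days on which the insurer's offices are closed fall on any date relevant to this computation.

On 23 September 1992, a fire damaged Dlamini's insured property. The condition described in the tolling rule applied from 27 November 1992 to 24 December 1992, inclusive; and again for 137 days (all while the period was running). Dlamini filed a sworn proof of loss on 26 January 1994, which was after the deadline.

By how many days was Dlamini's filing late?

22 days

10 months after 23 September 1992 is July 23, 1993.
From November 27, 1992 through December 24, 1992 inclusive is 28 days; tolling adds 28 days: July 23, 1993 + 28 days = August 20, 1993.
Tolling adds 137 days: August 20, 1993 + 137 days = January 4, 1994.
January 4, 1994 is a Tuesday and not a day on which the insurer's offices are closed, so no extension applies.
The deadline is January 4, 1994; from January 4, 1994 to January 26, 1994 is 22 days.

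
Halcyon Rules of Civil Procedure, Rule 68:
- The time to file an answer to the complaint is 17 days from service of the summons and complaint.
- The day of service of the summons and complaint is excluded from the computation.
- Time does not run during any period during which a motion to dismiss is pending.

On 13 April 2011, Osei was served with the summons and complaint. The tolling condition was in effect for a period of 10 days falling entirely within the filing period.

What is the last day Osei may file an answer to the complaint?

17 days after 13 April 2011 is April 30, 2011.
Tolling adds 10 days: April 30, 2011 + 10 days = May 10, 2011.

May 10, 2011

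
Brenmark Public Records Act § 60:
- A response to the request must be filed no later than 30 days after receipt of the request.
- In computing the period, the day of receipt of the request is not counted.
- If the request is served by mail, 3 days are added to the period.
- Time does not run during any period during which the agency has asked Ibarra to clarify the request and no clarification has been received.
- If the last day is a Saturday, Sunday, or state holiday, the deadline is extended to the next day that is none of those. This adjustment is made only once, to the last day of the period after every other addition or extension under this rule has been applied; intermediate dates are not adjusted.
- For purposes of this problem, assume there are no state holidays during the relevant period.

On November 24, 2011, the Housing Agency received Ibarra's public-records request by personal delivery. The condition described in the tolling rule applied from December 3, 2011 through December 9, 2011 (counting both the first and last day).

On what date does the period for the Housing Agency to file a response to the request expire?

30 days after November 24, 2011 is December 24, 2011.
Service was not by mail, so no mail extension applies.
From December 3, 2011 through December 9, 2011 inclusive is 7 days; tolling adds 7 days: December 24, 2011 + 7 days = December 31, 2011.
December 31, 2011 is Saturday; January 1, 2012 is Sunday. The next qualifying day is January 2, 2012.

January 2, 2012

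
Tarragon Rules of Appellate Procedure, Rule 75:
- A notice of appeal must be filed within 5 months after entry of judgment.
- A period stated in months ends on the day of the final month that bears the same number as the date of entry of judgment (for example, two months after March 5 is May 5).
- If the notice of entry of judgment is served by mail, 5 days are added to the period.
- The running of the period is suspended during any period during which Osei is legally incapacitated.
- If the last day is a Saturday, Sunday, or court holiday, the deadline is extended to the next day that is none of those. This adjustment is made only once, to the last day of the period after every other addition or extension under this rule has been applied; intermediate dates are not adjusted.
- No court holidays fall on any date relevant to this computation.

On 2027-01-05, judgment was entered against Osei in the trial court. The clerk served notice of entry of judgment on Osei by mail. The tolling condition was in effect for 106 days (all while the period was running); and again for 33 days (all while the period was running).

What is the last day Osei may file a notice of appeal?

October 27, 2027

5 months after 2027-01-05 is June 5, 2027.
Service was by mail, adding 5 days: June 5, 2027 + 5 days = June 10, 2027.
Tolling adds 106 days: June 10, 2027 + 106 days = September 24, 2027.
Tolling adds 33 days: September 24, 2027 + 33 days = October 27, 2027.
October 27, 2027 is a Wednesday and not a court holiday, so no extension applies.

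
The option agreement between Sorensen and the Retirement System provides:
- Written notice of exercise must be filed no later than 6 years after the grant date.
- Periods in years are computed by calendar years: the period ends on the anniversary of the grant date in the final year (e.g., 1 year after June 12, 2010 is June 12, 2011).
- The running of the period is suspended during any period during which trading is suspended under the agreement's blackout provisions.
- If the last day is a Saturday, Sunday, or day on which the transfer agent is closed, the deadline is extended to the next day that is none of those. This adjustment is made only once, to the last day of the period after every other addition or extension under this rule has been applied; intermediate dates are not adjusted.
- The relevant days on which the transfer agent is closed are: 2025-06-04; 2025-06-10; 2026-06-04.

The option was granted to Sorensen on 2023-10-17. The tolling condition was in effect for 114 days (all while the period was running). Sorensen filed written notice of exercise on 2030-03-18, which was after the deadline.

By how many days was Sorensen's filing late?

38 days

6 years after 2023-10-17 is October 17, 2029.
Tolling adds 114 days: October 17, 2029 + 114 days = February 8, 2030.
February 8, 2030 is a Friday and not a day on which the transfer agent is closed, so no extension applies.
The deadline is February 8, 2030; from February 8, 2030 to March 18, 2030 is 38 days.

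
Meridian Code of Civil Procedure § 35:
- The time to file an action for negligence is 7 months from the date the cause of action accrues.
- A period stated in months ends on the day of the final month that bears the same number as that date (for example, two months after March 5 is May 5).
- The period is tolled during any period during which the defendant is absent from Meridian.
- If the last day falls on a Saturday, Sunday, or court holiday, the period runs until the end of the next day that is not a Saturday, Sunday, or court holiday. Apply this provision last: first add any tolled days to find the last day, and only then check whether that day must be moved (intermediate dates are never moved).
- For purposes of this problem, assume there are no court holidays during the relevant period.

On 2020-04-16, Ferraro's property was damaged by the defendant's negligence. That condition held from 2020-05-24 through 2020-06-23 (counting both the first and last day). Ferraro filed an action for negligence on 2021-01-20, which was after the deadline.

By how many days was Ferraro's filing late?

7 months after 2020-04-16 is November 16, 2020.
From May 24, 2020 through June 23, 2020 inclusive is 31 days; tolling adds 31 days: November 16, 2020 + 31 days = December 17, 2020.
December 17, 2020 is a Thursday and not a court holiday, so no extension applies.
The deadline is December 17, 2020; from December 17, 2020 to January 20, 2021 is 34 days.

34 days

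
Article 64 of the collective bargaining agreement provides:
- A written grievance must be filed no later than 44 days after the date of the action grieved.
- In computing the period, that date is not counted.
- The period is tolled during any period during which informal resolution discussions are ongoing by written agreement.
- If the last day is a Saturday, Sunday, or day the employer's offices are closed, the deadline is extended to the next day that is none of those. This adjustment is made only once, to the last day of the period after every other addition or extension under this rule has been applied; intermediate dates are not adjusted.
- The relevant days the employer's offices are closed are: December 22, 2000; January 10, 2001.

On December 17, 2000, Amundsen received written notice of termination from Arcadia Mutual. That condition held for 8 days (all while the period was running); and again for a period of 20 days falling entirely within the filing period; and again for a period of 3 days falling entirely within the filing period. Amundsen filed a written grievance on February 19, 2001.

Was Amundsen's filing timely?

Yes

44 days after December 17, 2000 is January 30, 2001.
Tolling adds 8 days: January 30, 2001 + 8 days = February 7, 2001.
Tolling adds 20 days: February 7, 2001 + 20 days = February 27, 2001.
Tolling adds 3 days: February 27, 2001 + 3 days = March 2, 2001.
March 2, 2001 is a Friday and not a day the employer's offices are closed, so no extension applies.
The deadline is March 2, 2001; the filing on February 19, 2001 is on or before that date.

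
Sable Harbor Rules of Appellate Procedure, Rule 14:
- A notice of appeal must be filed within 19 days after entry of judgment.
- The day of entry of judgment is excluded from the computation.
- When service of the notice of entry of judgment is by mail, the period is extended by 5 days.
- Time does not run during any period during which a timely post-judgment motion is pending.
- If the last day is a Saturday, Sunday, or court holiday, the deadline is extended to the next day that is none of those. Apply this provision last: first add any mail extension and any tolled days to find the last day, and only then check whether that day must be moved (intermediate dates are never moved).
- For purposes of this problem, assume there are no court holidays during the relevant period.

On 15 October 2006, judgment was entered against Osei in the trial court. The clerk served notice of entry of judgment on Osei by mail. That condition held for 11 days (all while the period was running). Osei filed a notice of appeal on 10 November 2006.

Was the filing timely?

Yes

19 days after 15 October 2006 is November 3, 2006.
Service was by mail, adding 5 days: November 3, 2006 + 5 days = November 8, 2006.
Tolling adds 11 days: November 8, 2006 + 11 days = November 19, 2006.
November 19, 2006 is Sunday. The next qualifying day is November 20, 2006.
The deadline is November 20, 2006; the filing on November 10, 2006 is on or before that date.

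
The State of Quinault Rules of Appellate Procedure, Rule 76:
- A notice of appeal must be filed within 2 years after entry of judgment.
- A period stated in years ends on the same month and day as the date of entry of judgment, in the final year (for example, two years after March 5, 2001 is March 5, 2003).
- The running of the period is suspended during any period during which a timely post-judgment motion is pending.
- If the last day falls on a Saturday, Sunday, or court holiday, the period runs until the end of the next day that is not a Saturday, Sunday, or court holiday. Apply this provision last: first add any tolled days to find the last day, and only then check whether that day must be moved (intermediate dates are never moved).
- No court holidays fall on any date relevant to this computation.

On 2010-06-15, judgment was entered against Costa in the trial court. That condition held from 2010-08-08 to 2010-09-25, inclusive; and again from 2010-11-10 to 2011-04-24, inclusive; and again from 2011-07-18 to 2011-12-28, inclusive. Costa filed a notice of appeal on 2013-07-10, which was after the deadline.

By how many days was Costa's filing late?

2 years after 2010-06-15 is June 15, 2012.
From August 8, 2010 through September 25, 2010 inclusive is 49 days; tolling adds 49 days: June 15, 2012 + 49 days = August 3, 2012.
From November 10, 2010 through April 24, 2011 inclusive is 166 days; tolling adds 166 days: August 3, 2012 + 166 days = January 16, 2013.
From July 18, 2011 through December 28, 2011 inclusive is 164 days; tolling adds 164 days: January 16, 2013 + 164 days = June 29, 2013.
June 29, 2013 is Saturday; June 30, 2013 is Sunday. The next qualifying day is July 1, 2013.
The deadline is July 1, 2013; from July 1, 2013 to July 10, 2013 is 9 days.

9 days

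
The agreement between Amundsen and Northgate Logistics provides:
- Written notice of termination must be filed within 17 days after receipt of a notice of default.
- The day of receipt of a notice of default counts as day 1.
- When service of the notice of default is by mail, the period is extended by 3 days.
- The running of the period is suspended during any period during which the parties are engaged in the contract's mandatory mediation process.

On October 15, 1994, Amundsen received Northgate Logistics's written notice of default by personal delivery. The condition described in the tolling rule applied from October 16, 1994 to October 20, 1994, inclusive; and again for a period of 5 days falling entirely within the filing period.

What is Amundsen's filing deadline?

Counting October 15, 1994 as day 1, day 17 is October 31, 1994.
Service was not by mail, so no mail extension applies.
From October 16, 1994 through October 20, 1994 inclusive is 5 days; tolling adds 5 days: October 31, 1994 + 5 days = November 5, 1994.
Tolling adds 5 days: November 5, 1994 + 5 days = November 10, 1994.

November 10, 1994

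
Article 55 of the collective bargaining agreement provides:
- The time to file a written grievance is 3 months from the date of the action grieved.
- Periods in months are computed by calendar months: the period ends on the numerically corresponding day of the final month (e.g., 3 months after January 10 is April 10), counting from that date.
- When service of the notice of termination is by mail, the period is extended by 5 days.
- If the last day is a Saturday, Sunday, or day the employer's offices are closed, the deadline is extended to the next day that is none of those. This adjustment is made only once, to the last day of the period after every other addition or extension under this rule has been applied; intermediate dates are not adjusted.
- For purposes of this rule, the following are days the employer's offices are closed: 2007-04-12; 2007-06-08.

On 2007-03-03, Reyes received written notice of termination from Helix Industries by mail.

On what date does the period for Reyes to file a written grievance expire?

3 months after 2007-03-03 is June 3, 2007.
Service was by mail, adding 5 days: June 3, 2007 + 5 days = June 8, 2007.
June 8, 2007 is a listed holiday; June 9, 2007 is Saturday; June 10, 2007 is Sunday. The next qualifying day is June 11, 2007.

June 11, 2007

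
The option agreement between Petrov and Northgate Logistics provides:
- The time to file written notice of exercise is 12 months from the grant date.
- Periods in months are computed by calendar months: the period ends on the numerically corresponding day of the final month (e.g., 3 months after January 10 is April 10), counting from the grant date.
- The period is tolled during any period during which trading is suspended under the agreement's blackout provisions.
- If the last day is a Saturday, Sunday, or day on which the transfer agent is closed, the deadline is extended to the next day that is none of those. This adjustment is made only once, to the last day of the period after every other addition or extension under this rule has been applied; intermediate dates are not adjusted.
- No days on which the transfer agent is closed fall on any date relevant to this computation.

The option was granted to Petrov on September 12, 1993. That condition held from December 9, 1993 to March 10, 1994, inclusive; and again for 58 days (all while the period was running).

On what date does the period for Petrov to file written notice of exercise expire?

February 9, 1995

12 months after September 12, 1993 is September 12, 1994.
From December 9, 1993 through March 10, 1994 inclusive is 92 days; tolling adds 92 days: September 12, 1994 + 92 days = December 13, 1994.
Tolling adds 58 days: December 13, 1994 + 58 days = February 9, 1995.
February 9, 1995 is a Thursday and not a day on which the transfer agent is closed, so no extension applies.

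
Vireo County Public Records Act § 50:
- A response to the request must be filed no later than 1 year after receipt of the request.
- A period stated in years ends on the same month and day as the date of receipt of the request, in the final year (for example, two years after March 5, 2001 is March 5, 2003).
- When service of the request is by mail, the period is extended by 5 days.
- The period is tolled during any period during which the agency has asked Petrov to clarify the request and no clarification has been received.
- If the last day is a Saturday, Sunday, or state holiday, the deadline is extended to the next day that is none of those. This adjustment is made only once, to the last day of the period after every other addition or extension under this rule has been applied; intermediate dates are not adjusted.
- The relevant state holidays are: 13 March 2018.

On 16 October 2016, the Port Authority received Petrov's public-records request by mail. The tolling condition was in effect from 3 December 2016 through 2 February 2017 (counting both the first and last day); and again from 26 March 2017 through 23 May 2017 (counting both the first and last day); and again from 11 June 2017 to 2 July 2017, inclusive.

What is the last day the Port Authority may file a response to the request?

March 14, 2018

1 year after 16 October 2016 is October 16, 2017.
Service was by mail, adding 5 days: October 16, 2017 + 5 days = October 21, 2017.
From December 3, 2016 through February 2, 2017 inclusive is 62 days; tolling adds 62 days: October 21, 2017 + 62 days = December 22, 2017.
From March 26, 2017 through May 23, 2017 inclusive is 59 days; tolling adds 59 days: December 22, 2017 + 59 days = February 19, 2018.
From June 11, 2017 through July 2, 2017 inclusive is 22 days; tolling adds 22 days: February 19, 2018 + 22 days = March 13, 2018.
March 13, 2018 is a listed holiday. The next qualifying day is March 14, 2018.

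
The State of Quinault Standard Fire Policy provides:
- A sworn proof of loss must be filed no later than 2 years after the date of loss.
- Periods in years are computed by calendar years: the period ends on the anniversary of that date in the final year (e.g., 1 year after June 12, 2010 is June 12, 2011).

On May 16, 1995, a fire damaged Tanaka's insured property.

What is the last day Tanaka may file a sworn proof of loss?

2 years after May 16, 1995 is May 16, 1997.

May 16, 1997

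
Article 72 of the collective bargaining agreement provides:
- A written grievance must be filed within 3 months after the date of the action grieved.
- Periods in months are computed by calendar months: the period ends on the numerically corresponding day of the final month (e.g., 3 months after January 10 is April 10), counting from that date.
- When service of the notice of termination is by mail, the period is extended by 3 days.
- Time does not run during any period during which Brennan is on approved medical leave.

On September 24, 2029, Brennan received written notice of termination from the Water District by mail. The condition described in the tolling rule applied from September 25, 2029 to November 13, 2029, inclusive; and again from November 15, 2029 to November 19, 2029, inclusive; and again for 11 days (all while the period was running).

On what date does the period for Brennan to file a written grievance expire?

3 months after September 24, 2029 is December 24, 2029.
Service was by mail, adding 3 days: December 24, 2029 + 3 days = December 27, 2029.
From September 25, 2029 through November 13, 2029 inclusive is 50 days; tolling adds 50 days: December 27, 2029 + 50 days = February 15, 2030.
From November 15, 2029 through November 19, 2029 inclusive is 5 days; tolling adds 5 days: February 15, 2030 + 5 days = February 20, 2030.
Tolling adds 11 days: February 20, 2030 + 11 days = March 3, 2030.

March 3, 2030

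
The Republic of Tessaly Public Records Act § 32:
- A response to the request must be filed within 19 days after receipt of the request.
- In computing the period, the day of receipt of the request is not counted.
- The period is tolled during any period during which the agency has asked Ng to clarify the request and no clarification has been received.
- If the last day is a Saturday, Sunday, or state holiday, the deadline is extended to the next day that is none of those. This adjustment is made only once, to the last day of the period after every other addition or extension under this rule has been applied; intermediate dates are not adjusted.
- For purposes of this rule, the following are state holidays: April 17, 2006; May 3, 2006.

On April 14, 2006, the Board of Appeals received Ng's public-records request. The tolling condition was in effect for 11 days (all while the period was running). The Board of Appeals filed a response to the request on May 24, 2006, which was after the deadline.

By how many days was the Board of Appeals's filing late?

19 days after April 14, 2006 is May 3, 2006.
Tolling adds 11 days: May 3, 2006 + 11 days = May 14, 2006.
May 14, 2006 is Sunday. The next qualifying day is May 15, 2006.
The deadline is May 15, 2006; from May 15, 2006 to May 24, 2006 is 9 days.

9 days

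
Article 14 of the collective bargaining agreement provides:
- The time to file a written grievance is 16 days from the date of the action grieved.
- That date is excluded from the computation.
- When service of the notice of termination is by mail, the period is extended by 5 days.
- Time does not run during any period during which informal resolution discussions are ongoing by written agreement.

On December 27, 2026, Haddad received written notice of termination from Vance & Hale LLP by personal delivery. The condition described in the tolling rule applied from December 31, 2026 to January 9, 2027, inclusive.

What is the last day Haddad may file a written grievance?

January 22, 2027

16 days after December 27, 2026 is January 12, 2027.
Service was not by mail, so no mail extension applies.
From December 31, 2026 through January 9, 2027 inclusive is 10 days; tolling adds 10 days: January 12, 2027 + 10 days = January 22, 2027.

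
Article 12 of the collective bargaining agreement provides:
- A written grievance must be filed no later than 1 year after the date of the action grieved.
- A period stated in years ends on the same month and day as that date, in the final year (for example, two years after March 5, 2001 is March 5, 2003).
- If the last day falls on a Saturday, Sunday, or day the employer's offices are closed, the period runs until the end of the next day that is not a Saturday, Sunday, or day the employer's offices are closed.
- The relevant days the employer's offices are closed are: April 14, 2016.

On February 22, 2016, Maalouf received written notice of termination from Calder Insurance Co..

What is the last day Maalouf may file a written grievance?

1 year after February 22, 2016 is February 22, 2017.
February 22, 2017 is a Wednesday and not a day the employer's offices are closed, so no extension applies.

February 22, 2017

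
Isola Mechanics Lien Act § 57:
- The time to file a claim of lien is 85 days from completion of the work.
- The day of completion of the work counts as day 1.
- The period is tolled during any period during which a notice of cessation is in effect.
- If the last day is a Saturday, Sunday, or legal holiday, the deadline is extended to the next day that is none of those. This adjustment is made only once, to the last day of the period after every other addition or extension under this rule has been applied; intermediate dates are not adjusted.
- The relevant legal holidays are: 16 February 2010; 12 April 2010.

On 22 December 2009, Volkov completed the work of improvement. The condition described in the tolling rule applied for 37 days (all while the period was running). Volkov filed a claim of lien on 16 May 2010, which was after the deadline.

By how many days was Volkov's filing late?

24 days

Counting 22 December 2009 as day 1, day 85 is March 16, 2010.
Tolling adds 37 days: March 16, 2010 + 37 days = April 22, 2010.
April 22, 2010 is a Thursday and not a legal holiday, so no extension applies.
The deadline is April 22, 2010; from April 22, 2010 to May 16, 2010 is 24 days.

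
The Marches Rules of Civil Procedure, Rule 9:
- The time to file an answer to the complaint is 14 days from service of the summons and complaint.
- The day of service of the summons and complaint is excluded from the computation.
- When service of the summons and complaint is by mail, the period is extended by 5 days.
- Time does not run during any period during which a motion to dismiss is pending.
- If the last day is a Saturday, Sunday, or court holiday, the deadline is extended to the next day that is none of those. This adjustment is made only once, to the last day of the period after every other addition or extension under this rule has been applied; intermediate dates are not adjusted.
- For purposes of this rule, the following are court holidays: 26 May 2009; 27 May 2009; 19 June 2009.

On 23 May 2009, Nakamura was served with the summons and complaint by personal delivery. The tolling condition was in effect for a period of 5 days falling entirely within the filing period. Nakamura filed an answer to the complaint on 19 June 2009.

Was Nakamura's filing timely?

14 days after 23 May 2009 is June 6, 2009.
Service was not by mail, so no mail extension applies.
Tolling adds 5 days: June 6, 2009 + 5 days = June 11, 2009.
June 11, 2009 is a Thursday and not a court holiday, so no extension applies.
The deadline is June 11, 2009; the filing on June 19, 2009 is after that date.

No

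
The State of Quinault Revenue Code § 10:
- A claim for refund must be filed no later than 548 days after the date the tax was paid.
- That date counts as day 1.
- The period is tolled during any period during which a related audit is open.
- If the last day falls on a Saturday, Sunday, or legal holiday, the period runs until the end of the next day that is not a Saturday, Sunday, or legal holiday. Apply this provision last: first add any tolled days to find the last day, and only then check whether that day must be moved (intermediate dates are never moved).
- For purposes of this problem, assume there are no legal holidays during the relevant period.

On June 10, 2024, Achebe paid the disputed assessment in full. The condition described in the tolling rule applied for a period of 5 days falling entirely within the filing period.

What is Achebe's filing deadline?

December 15, 2025

Counting June 10, 2024 as day 1, day 548 is December 9, 2025.
Tolling adds 5 days: December 9, 2025 + 5 days = December 14, 2025.
December 14, 2025 is Sunday. The next qualifying day is December 15, 2025.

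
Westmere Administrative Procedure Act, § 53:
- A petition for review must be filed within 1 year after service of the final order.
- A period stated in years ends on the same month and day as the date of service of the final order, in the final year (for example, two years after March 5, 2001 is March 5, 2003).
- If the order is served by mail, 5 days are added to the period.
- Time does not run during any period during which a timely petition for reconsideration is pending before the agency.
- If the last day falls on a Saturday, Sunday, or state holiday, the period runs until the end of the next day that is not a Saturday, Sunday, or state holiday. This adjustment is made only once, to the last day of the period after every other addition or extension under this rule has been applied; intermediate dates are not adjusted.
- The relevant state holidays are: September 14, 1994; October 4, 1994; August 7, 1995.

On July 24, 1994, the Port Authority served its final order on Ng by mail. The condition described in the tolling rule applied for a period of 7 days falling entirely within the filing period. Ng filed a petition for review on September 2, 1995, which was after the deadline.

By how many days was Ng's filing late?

25 days

1 year after July 24, 1994 is July 24, 1995.
Service was by mail, adding 5 days: July 24, 1995 + 5 days = July 29, 1995.
Tolling adds 7 days: July 29, 1995 + 7 days = August 5, 1995.
August 5, 1995 is Saturday; August 6, 1995 is Sunday; August 7, 1995 is a listed holiday. The next qualifying day is August 8, 1995.
The deadline is August 8, 1995; from August 8, 1995 to September 2, 1995 is 25 days.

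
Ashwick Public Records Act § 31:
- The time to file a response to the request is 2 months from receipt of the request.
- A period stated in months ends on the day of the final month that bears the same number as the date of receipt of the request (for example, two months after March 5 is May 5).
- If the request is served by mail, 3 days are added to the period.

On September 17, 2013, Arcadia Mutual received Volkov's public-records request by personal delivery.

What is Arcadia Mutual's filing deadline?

2 months after September 17, 2013 is November 17, 2013.
Service was not by mail, so no mail extension applies.

November 17, 2013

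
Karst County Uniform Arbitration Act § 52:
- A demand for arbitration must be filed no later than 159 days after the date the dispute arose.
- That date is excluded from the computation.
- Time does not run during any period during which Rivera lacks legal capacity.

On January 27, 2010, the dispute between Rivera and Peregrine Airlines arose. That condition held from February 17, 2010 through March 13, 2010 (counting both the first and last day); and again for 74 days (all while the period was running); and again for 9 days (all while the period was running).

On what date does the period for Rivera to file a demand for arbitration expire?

October 21, 2010

159 days after January 27, 2010 is July 5, 2010.
From February 17, 2010 through March 13, 2010 inclusive is 25 days; tolling adds 25 days: July 5, 2010 + 25 days = July 30, 2010.
Tolling adds 74 days: July 30, 2010 + 74 days = October 12, 2010.
Tolling adds 9 days: October 12, 2010 + 9 days = October 21, 2010.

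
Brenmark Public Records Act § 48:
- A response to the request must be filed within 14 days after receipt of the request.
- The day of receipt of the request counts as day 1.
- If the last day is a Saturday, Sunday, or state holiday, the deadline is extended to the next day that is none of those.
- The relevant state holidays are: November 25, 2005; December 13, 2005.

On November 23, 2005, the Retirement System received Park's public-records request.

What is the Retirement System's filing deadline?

Counting November 23, 2005 as day 1, day 14 is December 6, 2005.
December 6, 2005 is a Tuesday and not a state holiday, so no extension applies.

December 6, 2005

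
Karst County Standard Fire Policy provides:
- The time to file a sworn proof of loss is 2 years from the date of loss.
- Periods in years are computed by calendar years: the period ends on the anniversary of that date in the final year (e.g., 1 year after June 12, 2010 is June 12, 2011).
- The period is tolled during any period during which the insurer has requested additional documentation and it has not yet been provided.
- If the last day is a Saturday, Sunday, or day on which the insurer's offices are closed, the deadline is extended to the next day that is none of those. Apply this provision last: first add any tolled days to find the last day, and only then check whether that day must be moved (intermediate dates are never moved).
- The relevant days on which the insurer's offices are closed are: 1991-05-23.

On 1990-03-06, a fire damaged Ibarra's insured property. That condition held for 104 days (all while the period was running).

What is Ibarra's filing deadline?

June 18, 1992

2 years after 1990-03-06 is March 6, 1992.
Tolling adds 104 days: March 6, 1992 + 104 days = June 18, 1992.
June 18, 1992 is a Thursday and not a day on which the insurer's offices are closed, so no extension applies.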